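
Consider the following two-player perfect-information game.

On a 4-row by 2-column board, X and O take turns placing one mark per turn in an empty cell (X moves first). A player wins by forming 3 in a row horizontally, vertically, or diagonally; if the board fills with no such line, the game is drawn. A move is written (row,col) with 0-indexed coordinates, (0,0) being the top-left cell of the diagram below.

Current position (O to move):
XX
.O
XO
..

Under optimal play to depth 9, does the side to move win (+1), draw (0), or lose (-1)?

p1 O@[XX/.O/XO/..]: (1,0)[XX/OO/XO/..]+0 (3,0)[XX/.O/XO/O.]-1 (3,1)[XX/.O/XO/.O]+1*
p2 X@[XX/.O/XO/.O] terminal -1; root [XX/.O/XO/..] d9

value(XX/.O/XO/.., O) = +1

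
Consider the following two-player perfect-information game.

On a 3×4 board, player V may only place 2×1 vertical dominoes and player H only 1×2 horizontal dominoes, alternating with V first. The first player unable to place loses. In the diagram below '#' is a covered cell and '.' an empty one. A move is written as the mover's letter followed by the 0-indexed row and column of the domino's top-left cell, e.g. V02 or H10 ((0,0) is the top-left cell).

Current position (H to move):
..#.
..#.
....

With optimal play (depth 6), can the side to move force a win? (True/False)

H winning at [..#./..#./....]: True

[..#./..#./....] H move#1: H00:-1/###./..#./...., H10:+1/..#./###./....*, H20:-1/..#./..#./##.., H21:-1/..#./..#./.##., H22:-1/..#./..#./..##
[..#./###./....] V move#2: V03:-1/..##/####/....*, V13:-1/..#./####/...#
[..##/####/....] H move#3: H00:+1/####/####/....*, H20:+1/..##/####/##.., H21:+1/..##/####/.##., H22:+1/..##/####/..##
[####/####/....] end (terminal -1, V#4); searched ..#./..#./.... to 6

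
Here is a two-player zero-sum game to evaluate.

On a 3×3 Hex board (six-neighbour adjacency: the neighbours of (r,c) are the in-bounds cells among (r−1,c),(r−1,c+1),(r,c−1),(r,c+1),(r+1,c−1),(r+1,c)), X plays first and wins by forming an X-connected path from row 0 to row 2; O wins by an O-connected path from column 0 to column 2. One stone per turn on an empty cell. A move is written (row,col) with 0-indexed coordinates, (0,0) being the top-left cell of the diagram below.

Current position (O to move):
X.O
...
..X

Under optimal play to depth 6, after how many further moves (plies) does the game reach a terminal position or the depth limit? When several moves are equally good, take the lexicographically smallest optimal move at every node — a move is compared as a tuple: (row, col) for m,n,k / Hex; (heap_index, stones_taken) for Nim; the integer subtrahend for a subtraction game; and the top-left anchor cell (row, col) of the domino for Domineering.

p1 O@[X.O/.../..X]: (0,1)[XOO/.../..X]-1 (1,0)[X.O/O../..X]+1* (1,1)[X.O/.O./..X]+1 (1,2)[X.O/..O/..X]-1 (2,0)[X.O/.../O.X]-1 (2,1)[X.O/.../.OX]-1
p2 X@[X.O/O../..X]: (0,1)[XXO/O../..X]-1* (1,1)[X.O/OX./..X]-1 (1,2)[X.O/O.X/..X]-1 (2,0)[X.O/O../X.X]-1 (2,1)[X.O/O../.XX]-1
p3 O@[XXO/O../..X]: (1,1)[XXO/OO./..X]+1* (1,2)[XXO/O.O/..X]-1 (2,0)[XXO/O../O.X]-1 (2,1)[XXO/O../.OX]-1
p4 X@[XXO/OO./..X] terminal -1; root [X.O/.../..X] d6

PV length from [X.O/.../..X]: 3 plies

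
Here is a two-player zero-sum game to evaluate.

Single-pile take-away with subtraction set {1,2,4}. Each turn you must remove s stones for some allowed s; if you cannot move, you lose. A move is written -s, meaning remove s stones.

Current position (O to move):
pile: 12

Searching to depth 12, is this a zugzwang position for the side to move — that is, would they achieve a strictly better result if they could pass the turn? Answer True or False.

ply 1, O at 12 | -1=-1→11*; -2=-1→10; -4=-1→8
ply 2, X at 11 | -1=-1→10; -2=+1→9*; -4=-1→7
ply 3, O at 9 | -1=-1→8*; -2=-1→7; -4=-1→5
ply 4, X at 8 | -1=-1→7; -2=+1→6*; -4=-1→4
ply 5, O at 6 | -1=-1→5*; -2=-1→4; -4=-1→2
ply 6, X at 5 | -1=-1→4; -2=+1→3*; -4=-1→1
ply 7, O at 3 | -1=-1→2*; -2=-1→1
ply 8, X at 2 | -1=-1→1; -2=+1→0*
ply 9: 0 is terminal -1 (O); from 12 depth 12
if O skipped the turn, X would face:
~ ply 1, X at 12 | -1=-1→11*; -2=-1→10; -4=-1→8
~ ply 2, O at 11 | -1=-1→10; -2=+1→9*; -4=-1→7
~ ply 3, X at 9 | -1=-1→8*; -2=-1→7; -4=-1→5
~ ply 4, O at 8 | -1=-1→7; -2=+1→6*; -4=-1→4
~ ply 5, X at 6 | -1=-1→5*; -2=-1→4; -4=-1→2
~ ply 6, O at 5 | -1=-1→4; -2=+1→3*; -4=-1→1
~ ply 7, X at 3 | -1=-1→2*; -2=-1→1
~ ply 8, O at 2 | -1=-1→1; -2=+1→0*
~ ply 9: 0 is terminal -1 (X); from 12 depth 12
compare (O): move=-1 vs pass=+1

zugzwang(12, O) = True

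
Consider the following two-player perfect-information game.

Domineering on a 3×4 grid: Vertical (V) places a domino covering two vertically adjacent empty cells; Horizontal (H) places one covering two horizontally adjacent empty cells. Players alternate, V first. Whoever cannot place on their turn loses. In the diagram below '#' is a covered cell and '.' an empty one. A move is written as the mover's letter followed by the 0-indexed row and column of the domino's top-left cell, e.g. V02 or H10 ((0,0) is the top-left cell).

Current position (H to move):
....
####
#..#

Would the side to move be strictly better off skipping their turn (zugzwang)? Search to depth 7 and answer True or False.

zugzwang(..../####/#..#, H) = False

[..../####/#..#] H move#1: H00:+1/##../####/#..#*, H01:+1/.##./####/#..#, H02:+1/..##/####/#..#, H21:+1/..../####/####
[##../####/#..#] end (terminal -1, V#2); searched ..../####/#..# to 7
pass branch (V moves first from the same position):
  | [..../####/#..#] end (terminal -1, V#1); searched ..../####/#..# to 7
H moving scores +1; H passing scores +1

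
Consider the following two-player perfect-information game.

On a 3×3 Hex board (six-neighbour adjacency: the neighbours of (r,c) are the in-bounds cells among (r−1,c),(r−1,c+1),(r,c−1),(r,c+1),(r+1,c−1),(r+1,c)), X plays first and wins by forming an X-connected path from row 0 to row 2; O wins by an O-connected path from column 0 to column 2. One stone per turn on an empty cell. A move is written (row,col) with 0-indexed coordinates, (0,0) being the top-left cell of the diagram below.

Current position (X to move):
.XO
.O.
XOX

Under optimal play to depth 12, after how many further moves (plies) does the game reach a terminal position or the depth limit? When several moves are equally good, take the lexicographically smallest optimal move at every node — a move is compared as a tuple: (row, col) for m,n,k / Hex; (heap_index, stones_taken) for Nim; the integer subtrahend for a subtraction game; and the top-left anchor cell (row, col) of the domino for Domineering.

PV length from [.XO/.O./XOX]: 1 ply

ply 1, X at .XO/.O./XOX | (0,0)=-1→XXO/.O./XOX; (1,0)=+1→.XO/XO./XOX*; (1,2)=-1→.XO/.OX/XOX
ply 2: .XO/XO./XOX is terminal -1 (O); from .XO/.O./XOX depth 12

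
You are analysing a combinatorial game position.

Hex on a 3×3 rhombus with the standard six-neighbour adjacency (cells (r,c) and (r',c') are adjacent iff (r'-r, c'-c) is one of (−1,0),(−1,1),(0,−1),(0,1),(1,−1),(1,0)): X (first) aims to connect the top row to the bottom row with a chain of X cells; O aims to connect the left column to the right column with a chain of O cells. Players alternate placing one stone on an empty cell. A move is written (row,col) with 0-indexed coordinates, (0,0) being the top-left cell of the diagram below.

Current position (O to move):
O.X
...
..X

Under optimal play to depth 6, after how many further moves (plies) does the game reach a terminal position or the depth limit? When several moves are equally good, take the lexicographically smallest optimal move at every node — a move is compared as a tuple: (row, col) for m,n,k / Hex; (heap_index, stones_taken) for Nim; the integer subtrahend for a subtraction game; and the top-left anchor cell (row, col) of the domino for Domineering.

PV length from [O.X/.../..X]: 4 plies

ply 1, O at O.X/.../..X | (0,1)=-1→OOX/.../..X*; (1,0)=-1→O.X/O../..X; (1,1)=-1→O.X/.O./..X; (1,2)=-1→O.X/..O/..X; (2,0)=-1→O.X/.../O.X; (2,1)=-1→O.X/.../.OX
ply 2, X at OOX/.../..X | (1,0)=+1→OOX/X../..X*; (1,1)=+1→OOX/.X./..X; (1,2)=+1→OOX/..X/..X; (2,0)=+1→OOX/.../X.X; (2,1)=+1→OOX/.../.XX
ply 3, O at OOX/X../..X | (1,1)=-1→OOX/XO./..X*; (1,2)=-1→OOX/X.O/..X; (2,0)=-1→OOX/X../O.X; (2,1)=-1→OOX/X../.OX
ply 4, X at OOX/XO./..X | (1,2)=+1→OOX/XOX/..X*; (2,0)=-1→OOX/XO./X.X; (2,1)=-1→OOX/XO./.XX
ply 5: OOX/XOX/..X is terminal -1 (O); from O.X/.../..X depth 6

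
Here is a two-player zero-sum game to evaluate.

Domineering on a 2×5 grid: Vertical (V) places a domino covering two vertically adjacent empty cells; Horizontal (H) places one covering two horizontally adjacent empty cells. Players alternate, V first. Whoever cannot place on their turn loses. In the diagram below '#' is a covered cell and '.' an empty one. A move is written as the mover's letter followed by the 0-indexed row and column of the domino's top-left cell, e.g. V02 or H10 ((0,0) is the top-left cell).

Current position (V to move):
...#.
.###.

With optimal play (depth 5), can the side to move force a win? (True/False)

p1 V@[...#./.###.]: V00[#..#./####.]+1* V04[...##/.####]-1
p2 H@[#..#./####.]: H01[####./####.]-1*
p3 V@[####./####.]: V04[#####/#####]+1*
p4 H@[#####/#####] terminal -1; root [...#./.###.] d5

V winning at [...#./.###.]: True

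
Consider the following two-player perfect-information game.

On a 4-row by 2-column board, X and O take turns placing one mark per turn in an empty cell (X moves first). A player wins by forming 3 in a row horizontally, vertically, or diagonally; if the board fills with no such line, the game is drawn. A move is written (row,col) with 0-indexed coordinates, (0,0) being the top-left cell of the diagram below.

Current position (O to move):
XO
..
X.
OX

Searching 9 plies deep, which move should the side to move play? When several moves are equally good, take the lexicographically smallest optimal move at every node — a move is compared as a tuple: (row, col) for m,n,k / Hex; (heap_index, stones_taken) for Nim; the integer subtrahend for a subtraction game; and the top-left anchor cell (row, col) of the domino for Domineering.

[XO/../X./OX] O move#1: (1,0):+0/XO/O./X./OX*, (1,1):-1/XO/.O/X./OX, (2,1):-1/XO/../XO/OX
[XO/O./X./OX] X move#2: (1,1):+0/XO/OX/X./OX*, (2,1):+0/XO/O./XX/OX
[XO/OX/X./OX] O move#3: (2,1):+0/XO/OX/XO/OX*
[XO/OX/XO/OX] end (terminal +0, X#4); searched XO/../X./OX to 9

O's best at [XO/../X./OX]: (1,0)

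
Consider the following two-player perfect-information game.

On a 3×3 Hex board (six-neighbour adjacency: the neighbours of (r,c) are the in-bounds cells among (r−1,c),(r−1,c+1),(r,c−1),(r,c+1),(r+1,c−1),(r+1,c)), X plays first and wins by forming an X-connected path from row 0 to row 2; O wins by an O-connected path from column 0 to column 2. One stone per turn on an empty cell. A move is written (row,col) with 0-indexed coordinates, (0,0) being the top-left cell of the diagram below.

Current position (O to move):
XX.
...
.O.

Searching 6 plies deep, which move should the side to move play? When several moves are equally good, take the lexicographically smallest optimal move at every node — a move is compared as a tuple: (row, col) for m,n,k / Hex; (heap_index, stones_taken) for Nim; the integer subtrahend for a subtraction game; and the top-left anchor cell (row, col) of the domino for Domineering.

ply 1, O at XX./.../.O. | (0,2)=-1→XXO/.../.O.; (1,0)=+1→XX./O../.O.*; (1,1)=+1→XX./.O./.O.; (1,2)=-1→XX./..O/.O.; (2,0)=+1→XX./.../OO.; (2,2)=-1→XX./.../.OO
ply 2, X at XX./O../.O. | (0,2)=-1→XXX/O../.O.*; (1,1)=-1→XX./OX./.O.; (1,2)=-1→XX./O.X/.O.; (2,0)=-1→XX./O../XO.; (2,2)=-1→XX./O../.OX
ply 3, O at XXX/O../.O. | (1,1)=+1→XXX/OO./.O.*; (1,2)=+1→XXX/O.O/.O.; (2,0)=+1→XXX/O../OO.; (2,2)=+1→XXX/O../.OO
ply 4, X at XXX/OO./.O. | (1,2)=-1→XXX/OOX/.O.*; (2,0)=-1→XXX/OO./XO.; (2,2)=-1→XXX/OO./.OX
ply 5, O at XXX/OOX/.O. | (2,0)=-1→XXX/OOX/OO.; (2,2)=+1→XXX/OOX/.OO*
ply 6: XXX/OOX/.OO is terminal -1 (X); from XX./.../.O. depth 6

O's best at [XX./.../.O.]: (1,0)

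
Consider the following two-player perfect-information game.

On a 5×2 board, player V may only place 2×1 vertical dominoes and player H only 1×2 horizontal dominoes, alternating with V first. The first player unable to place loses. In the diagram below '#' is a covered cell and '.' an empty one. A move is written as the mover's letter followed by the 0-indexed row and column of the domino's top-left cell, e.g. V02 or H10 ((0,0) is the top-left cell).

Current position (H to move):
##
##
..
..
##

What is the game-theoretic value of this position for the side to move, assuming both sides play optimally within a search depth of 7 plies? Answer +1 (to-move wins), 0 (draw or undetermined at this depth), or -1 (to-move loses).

ply 1, H at ##/##/../../## | H20=+1→##/##/##/../##*; H30=+1→##/##/../##/##
ply 2: ##/##/##/../## is terminal -1 (V); from ##/##/../../## depth 7

value(##/##/../../##, H) = +1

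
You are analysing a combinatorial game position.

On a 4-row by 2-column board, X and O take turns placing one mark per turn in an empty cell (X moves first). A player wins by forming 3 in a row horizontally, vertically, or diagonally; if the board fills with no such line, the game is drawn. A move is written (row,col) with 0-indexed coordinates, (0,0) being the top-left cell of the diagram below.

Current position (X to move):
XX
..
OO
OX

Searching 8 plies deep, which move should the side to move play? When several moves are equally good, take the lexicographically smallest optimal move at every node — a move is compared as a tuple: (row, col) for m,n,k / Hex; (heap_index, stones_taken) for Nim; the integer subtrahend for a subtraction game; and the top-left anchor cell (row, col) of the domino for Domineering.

X's best at [XX/../OO/OX]: (1,0)

p1 X@[XX/../OO/OX]: (1,0)[XX/X./OO/OX]+0* (1,1)[XX/.X/OO/OX]-1
p2 O@[XX/X./OO/OX]: (1,1)[XX/XO/OO/OX]+0*
p3 X@[XX/XO/OO/OX] terminal +0; root [XX/../OO/OX] d8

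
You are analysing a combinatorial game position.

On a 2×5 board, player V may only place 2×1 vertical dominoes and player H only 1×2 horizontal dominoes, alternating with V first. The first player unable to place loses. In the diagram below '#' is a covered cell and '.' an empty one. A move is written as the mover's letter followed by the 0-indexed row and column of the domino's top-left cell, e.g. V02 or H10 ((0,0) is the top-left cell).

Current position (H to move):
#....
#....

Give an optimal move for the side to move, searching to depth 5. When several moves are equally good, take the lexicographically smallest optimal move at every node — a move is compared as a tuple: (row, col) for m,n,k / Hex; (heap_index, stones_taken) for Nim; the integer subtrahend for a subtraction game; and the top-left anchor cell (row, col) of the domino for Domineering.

H's best at [#..../#....]: H02

ply 1, H at #..../#.... | H01=-1→###../#....; H02=+1→#.##./#....*; H03=-1→#..##/#....; H11=-1→#..../###..; H12=+1→#..../#.##.; H13=-1→#..../#..##
ply 2, V at #.##./#.... | V01=-1→####./##...*; V04=-1→#.###/#...#
ply 3, H at ####./##... | H12=-1→####./####.; H13=+1→####./##.##*
ply 4: ####./##.## is terminal -1 (V); from #..../#.... depth 5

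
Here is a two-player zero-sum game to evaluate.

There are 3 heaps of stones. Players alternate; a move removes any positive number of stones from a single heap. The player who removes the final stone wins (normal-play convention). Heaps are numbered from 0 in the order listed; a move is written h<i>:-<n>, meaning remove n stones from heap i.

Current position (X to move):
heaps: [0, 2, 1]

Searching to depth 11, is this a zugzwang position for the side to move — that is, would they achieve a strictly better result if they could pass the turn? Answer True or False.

zugzwang((0,2,1), X) = False

p1 X@[(0,2,1)]: h1:-1[(0,1,1)]+1* h1:-2[(0,0,1)]-1 h2:-1[(0,2,0)]-1
p2 O@[(0,1,1)]: h1:-1[(0,0,1)]-1* h2:-1[(0,1,0)]-1
p3 X@[(0,0,1)]: h2:-1[(0,0,0)]+1*
p4 O@[(0,0,0)] terminal -1; root [(0,2,1)] d11
suppose X passes — search the same position with O to move:
pass> p1 O@[(0,2,1)]: h1:-1[(0,1,1)]+1* h1:-2[(0,0,1)]-1 h2:-1[(0,2,0)]-1
pass> p2 X@[(0,1,1)]: h1:-1[(0,0,1)]-1* h2:-1[(0,1,0)]-1
pass> p3 O@[(0,0,1)]: h2:-1[(0,0,0)]+1*
pass> p4 X@[(0,0,0)] terminal -1; root [(0,2,1)] d11
for X: play +1, pass -1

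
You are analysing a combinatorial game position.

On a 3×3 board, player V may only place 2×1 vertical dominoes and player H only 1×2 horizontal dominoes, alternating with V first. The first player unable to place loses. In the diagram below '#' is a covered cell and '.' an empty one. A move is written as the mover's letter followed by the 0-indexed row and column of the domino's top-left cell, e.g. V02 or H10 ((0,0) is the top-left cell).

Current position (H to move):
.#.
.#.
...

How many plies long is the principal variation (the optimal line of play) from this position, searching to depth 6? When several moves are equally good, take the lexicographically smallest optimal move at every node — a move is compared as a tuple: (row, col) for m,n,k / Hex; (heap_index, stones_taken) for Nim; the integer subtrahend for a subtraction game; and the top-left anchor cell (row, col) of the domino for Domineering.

PV length from [.#./.#./...]: 2 plies

[.#./.#./...] H move#1: H20:-1/.#./.#./##.*, H21:-1/.#./.#./.##
[.#./.#./##.] V move#2: V00:+1/##./##./##.*, V02:+1/.##/.##/##., V12:+1/.#./.##/###
[##./##./##.] end (terminal -1, H#3); searched .#./.#./... to 6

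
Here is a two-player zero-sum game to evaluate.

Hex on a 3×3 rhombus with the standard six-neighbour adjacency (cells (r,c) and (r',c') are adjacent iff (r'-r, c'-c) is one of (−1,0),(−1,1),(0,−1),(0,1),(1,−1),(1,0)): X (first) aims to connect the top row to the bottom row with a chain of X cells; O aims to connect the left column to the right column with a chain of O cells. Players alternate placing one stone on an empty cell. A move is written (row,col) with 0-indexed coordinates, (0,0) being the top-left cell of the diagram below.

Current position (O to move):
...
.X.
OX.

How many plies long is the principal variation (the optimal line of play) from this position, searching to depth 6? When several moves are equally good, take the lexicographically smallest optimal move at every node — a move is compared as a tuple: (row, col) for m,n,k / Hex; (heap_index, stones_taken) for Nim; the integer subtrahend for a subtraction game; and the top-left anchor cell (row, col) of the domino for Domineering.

PV length from [.../.X./OX.]: 2 plies

p1 O@[.../.X./OX.]: (0,0)[O../.X./OX.]-1* (0,1)[.O./.X./OX.]-1 (0,2)[..O/.X./OX.]-1 (1,0)[.../OX./OX.]-1 (1,2)[.../.XO/OX.]-1 (2,2)[.../.X./OXO]-1
p2 X@[O../.X./OX.]: (0,1)[OX./.X./OX.]+1* (0,2)[O.X/.X./OX.]+1 (1,0)[O../XX./OX.]+1 (1,2)[O../.XX/OX.]+1 (2,2)[O../.X./OXX]+1
p3 O@[OX./.X./OX.] terminal -1; root [.../.X./OX.] d6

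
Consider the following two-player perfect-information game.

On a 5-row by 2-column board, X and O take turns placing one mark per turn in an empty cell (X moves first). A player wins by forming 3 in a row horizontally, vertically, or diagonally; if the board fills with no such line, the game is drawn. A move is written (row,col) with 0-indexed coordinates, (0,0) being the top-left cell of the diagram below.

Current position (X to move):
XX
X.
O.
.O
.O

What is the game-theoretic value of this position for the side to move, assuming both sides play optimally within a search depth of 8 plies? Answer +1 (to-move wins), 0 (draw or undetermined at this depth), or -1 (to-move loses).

ply 1, X at XX/X./O./.O/.O | (1,1)=-1→XX/XX/O./.O/.O; (2,1)=+0→XX/X./OX/.O/.O*; (3,0)=-1→XX/X./O./XO/.O; (4,0)=-1→XX/X./O./.O/XO
ply 2, O at XX/X./OX/.O/.O | (1,1)=+0→XX/XO/OX/.O/.O*; (3,0)=-1→XX/X./OX/OO/.O; (4,0)=-1→XX/X./OX/.O/OO
ply 3, X at XX/XO/OX/.O/.O | (3,0)=+0→XX/XO/OX/XO/.O*; (4,0)=+0→XX/XO/OX/.O/XO
ply 4, O at XX/XO/OX/XO/.O | (4,0)=+0→XX/XO/OX/XO/OO*
ply 5: XX/XO/OX/XO/OO is terminal +0 (X); from XX/X./O./.O/.O depth 8

value(XX/X./O./.O/.O, X) = 0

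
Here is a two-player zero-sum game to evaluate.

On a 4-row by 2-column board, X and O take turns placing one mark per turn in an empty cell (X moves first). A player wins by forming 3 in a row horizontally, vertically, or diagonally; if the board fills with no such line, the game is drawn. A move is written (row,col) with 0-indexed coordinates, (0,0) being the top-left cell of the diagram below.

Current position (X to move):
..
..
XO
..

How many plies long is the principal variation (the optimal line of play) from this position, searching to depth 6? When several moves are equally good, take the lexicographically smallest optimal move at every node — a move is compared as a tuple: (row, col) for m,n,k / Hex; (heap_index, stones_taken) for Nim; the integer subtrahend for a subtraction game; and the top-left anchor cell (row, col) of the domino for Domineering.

[../../XO/..] X move#1: (0,0):+0/X./../XO/.., (0,1):+0/.X/../XO/.., (1,0):+1/../X./XO/..*, (1,1):+0/../.X/XO/.., (3,0):+0/../../XO/X., (3,1):+0/../../XO/.X
[../X./XO/..] O move#2: (0,0):-1/O./X./XO/..*, (0,1):-1/.O/X./XO/.., (1,1):-1/../XO/XO/.., (3,0):-1/../X./XO/O., (3,1):-1/../X./XO/.O
[O./X./XO/..] X move#3: (0,1):+0/OX/X./XO/.., (1,1):+0/O./XX/XO/.., (3,0):+1/O./X./XO/X.*, (3,1):+0/O./X./XO/.X
[O./X./XO/X.] end (terminal -1, O#4); searched ../../XO/.. to 6

PV length from [../../XO/..]: 3 plies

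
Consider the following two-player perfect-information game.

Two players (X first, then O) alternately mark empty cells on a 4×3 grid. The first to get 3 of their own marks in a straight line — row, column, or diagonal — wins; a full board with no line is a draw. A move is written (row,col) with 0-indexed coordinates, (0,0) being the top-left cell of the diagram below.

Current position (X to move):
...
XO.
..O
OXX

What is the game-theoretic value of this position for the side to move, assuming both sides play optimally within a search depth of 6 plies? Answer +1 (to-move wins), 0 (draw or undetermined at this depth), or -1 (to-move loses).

value(.../XO./..O/OXX, X) = +1

ply 1, X at .../XO./..O/OXX | (0,0)=+1→X../XO./..O/OXX*; (0,1)=-1→.X./XO./..O/OXX; (0,2)=-1→..X/XO./..O/OXX; (1,2)=-1→.../XOX/..O/OXX; (2,0)=-1→.../XO./X.O/OXX; (2,1)=+1→.../XO./.XO/OXX
ply 2, O at X../XO./..O/OXX | (0,1)=-1→XO./XO./..O/OXX*; (0,2)=-1→X.O/XO./..O/OXX; (1,2)=-1→X../XOO/..O/OXX; (2,0)=-1→X../XO./O.O/OXX; (2,1)=-1→X../XO./.OO/OXX
ply 3, X at XO./XO./..O/OXX | (0,2)=-1→XOX/XO./..O/OXX; (1,2)=-1→XO./XOX/..O/OXX; (2,0)=+1→XO./XO./X.O/OXX*; (2,1)=+1→XO./XO./.XO/OXX
ply 4: XO./XO./X.O/OXX is terminal -1 (O); from .../XO./..O/OXX depth 6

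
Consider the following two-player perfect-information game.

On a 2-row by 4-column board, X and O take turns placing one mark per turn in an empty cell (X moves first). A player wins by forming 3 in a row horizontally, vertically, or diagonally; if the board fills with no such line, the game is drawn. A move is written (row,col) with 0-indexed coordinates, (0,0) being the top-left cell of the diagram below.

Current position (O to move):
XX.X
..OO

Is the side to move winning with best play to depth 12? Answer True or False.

O winning at [XX.X/..OO]: True

ply 1, O at XX.X/..OO | (0,2)=+0→XXOX/..OO; (1,0)=-1→XX.X/O.OO; (1,1)=+1→XX.X/.OOO*
ply 2: XX.X/.OOO is terminal -1 (X); from XX.X/..OO depth 12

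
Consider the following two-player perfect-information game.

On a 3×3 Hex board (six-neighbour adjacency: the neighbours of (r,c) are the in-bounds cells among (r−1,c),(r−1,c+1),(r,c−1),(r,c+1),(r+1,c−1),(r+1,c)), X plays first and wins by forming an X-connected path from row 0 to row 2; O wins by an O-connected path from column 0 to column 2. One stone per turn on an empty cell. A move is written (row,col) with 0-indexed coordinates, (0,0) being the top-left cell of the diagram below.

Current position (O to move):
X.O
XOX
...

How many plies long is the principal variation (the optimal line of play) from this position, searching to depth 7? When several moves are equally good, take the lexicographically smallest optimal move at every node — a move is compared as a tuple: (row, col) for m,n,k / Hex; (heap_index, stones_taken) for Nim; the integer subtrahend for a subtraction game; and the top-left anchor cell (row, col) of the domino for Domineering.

PV length from [X.O/XOX/...]: 1 ply

p1 O@[X.O/XOX/...]: (0,1)[XOO/XOX/...]-1 (2,0)[X.O/XOX/O..]+1* (2,1)[X.O/XOX/.O.]-1 (2,2)[X.O/XOX/..O]-1
p2 X@[X.O/XOX/O..] terminal -1; root [X.O/XOX/...] d7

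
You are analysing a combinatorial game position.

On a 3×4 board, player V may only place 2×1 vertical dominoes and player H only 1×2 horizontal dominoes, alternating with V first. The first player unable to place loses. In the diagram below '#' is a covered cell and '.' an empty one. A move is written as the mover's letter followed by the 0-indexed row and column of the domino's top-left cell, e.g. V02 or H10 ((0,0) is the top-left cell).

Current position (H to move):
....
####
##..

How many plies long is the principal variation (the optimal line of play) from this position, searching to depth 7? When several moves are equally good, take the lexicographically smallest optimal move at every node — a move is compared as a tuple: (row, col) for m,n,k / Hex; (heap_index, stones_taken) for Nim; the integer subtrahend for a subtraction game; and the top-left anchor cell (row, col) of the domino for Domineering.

PV length from [..../####/##..]: 1 ply

ply 1, H at ..../####/##.. | H00=+1→##../####/##..*; H01=+1→.##./####/##..; H02=+1→..##/####/##..; H22=+1→..../####/####
ply 2: ##../####/##.. is terminal -1 (V); from ..../####/##.. depth 7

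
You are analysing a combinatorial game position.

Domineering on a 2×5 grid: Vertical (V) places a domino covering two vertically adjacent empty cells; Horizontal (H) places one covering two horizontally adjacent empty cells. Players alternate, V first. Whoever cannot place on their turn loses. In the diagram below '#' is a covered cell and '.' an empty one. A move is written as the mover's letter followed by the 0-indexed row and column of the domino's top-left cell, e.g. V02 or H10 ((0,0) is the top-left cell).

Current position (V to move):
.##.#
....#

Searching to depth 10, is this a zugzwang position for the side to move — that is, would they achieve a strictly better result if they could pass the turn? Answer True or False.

zugzwang(.##.#/....#, V) = True

[.##.#/....#] V move#1: V00:-1/###.#/#...#*, V03:-1/.####/...##
[###.#/#...#] H move#2: H11:-1/###.#/###.#, H12:+1/###.#/#.###*
[###.#/#.###] end (terminal -1, V#3); searched .##.#/....# to 10
pass branch (H moves first from the same position):
  | [.##.#/....#] H move#1: H10:-1/.##.#/##..#*, H11:-1/.##.#/.##.#, H12:-1/.##.#/..###
  | [.##.#/##..#] V move#2: V03:+1/.####/##.##*
  | [.####/##.##] end (terminal -1, H#3); searched .##.#/....# to 10
V moving scores -1; V passing scores +1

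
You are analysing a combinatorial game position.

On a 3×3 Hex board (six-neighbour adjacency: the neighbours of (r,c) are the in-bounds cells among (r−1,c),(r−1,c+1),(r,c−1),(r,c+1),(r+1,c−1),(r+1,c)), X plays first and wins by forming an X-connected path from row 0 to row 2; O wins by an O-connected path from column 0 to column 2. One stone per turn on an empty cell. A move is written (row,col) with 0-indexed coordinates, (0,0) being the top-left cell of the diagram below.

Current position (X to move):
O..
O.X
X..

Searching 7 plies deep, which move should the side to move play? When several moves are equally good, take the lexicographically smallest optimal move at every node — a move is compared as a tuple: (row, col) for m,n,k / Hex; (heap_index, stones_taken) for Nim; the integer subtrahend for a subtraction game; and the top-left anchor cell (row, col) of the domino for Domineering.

X's best at [O../O.X/X..]: (0,1)

p1 X@[O../O.X/X..]: (0,1)[OX./O.X/X..]+1* (0,2)[O.X/O.X/X..]+1 (1,1)[O../OXX/X..]+1 (2,1)[O../O.X/XX.]-1 (2,2)[O../O.X/X.X]-1
p2 O@[OX./O.X/X..]: (0,2)[OXO/O.X/X..]-1* (1,1)[OX./OOX/X..]-1 (2,1)[OX./O.X/XO.]-1 (2,2)[OX./O.X/X.O]-1
p3 X@[OXO/O.X/X..]: (1,1)[OXO/OXX/X..]+1* (2,1)[OXO/O.X/XX.]-1 (2,2)[OXO/O.X/X.X]-1
p4 O@[OXO/OXX/X..] terminal -1; root [O../O.X/X..] d7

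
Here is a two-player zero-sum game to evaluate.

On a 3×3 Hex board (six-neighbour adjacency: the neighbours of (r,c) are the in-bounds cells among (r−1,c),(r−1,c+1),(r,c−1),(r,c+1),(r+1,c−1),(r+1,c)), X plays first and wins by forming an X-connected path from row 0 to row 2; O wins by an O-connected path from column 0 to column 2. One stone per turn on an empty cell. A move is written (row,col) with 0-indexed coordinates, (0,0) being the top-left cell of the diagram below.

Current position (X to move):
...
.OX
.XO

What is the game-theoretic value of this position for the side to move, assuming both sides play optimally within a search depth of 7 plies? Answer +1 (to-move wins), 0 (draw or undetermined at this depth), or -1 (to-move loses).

value(.../.OX/.XO, X) = +1

p1 X@[.../.OX/.XO]: (0,0)[X../.OX/.XO]-1 (0,1)[.X./.OX/.XO]-1 (0,2)[..X/.OX/.XO]+1* (1,0)[.../XOX/.XO]+1 (2,0)[.../.OX/XXO]+1
p2 O@[..X/.OX/.XO] terminal -1; root [.../.OX/.XO] d7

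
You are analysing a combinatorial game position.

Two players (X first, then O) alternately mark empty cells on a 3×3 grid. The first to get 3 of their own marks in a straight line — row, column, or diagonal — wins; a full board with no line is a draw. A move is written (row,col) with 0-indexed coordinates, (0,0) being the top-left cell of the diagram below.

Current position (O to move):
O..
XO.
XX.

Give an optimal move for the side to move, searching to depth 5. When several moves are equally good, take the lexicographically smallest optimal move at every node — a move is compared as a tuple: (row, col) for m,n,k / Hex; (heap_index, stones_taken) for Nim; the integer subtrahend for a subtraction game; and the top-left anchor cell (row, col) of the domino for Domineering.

p1 O@[O../XO./XX.]: (0,1)[OO./XO./XX.]-1 (0,2)[O.O/XO./XX.]-1 (1,2)[O../XOO/XX.]-1 (2,2)[O../XO./XXO]+1*
p2 X@[O../XO./XXO] terminal -1; root [O../XO./XX.] d5

O's best at [O../XO./XX.]: (2,2)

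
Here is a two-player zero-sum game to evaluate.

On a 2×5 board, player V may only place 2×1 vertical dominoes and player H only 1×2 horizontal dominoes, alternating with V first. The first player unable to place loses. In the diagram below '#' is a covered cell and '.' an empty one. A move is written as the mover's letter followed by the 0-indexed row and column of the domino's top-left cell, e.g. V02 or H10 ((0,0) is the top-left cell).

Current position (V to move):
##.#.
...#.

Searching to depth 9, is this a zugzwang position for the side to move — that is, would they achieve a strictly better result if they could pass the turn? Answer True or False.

[##.#./...#.] V move#1: V02:+1/####./..##.*, V04:-1/##.##/...##
[####./..##.] H move#2: H10:-1/####./####.*
[####./####.] V move#3: V04:+1/#####/#####*
[#####/#####] end (terminal -1, H#4); searched ##.#./...#. to 9
suppose V passes — search the same position with H to move:
pass> [##.#./...#.] H move#1: H10:-1/##.#./##.#.*, H11:-1/##.#./.###.
pass> [##.#./##.#.] V move#2: V02:+1/####./####.*, V04:+1/##.##/##.##
pass> [####./####.] end (terminal -1, H#3); searched ##.#./...#. to 9
for V: play +1, pass +1

zugzwang(##.#./...#., V) = False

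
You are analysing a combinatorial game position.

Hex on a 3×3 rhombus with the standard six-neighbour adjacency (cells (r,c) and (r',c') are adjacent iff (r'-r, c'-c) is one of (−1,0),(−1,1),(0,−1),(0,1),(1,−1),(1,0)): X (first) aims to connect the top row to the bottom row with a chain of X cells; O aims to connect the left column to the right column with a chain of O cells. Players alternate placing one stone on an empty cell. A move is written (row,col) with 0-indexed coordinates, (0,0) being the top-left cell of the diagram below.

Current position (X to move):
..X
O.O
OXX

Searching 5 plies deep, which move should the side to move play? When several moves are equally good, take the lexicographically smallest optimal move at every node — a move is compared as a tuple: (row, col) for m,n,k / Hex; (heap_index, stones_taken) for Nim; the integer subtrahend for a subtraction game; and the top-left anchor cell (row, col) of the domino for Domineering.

ply 1, X at ..X/O.O/OXX | (0,0)=-1→X.X/O.O/OXX; (0,1)=-1→.XX/O.O/OXX; (1,1)=+1→..X/OXO/OXX*
ply 2: ..X/OXO/OXX is terminal -1 (O); from ..X/O.O/OXX depth 5

X's best at [..X/O.O/OXX]: (1,1)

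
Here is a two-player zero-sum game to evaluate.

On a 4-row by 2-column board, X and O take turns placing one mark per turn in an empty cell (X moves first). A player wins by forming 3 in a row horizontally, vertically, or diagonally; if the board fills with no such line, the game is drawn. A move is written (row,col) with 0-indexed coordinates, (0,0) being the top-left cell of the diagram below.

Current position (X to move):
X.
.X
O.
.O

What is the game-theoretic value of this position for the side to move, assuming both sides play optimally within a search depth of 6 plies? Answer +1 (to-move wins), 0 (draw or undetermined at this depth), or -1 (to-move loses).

ply 1, X at X./.X/O./.O | (0,1)=+0→XX/.X/O./.O*; (1,0)=+0→X./XX/O./.O; (2,1)=+0→X./.X/OX/.O; (3,0)=+0→X./.X/O./XO
ply 2, O at XX/.X/O./.O | (1,0)=-1→XX/OX/O./.O; (2,1)=+0→XX/.X/OO/.O*; (3,0)=-1→XX/.X/O./OO
ply 3, X at XX/.X/OO/.O | (1,0)=+0→XX/XX/OO/.O*; (3,0)=+0→XX/.X/OO/XO
ply 4, O at XX/XX/OO/.O | (3,0)=+0→XX/XX/OO/OO*
ply 5: XX/XX/OO/OO is terminal +0 (X); from X./.X/O./.O depth 6

value(X./.X/O./.O, X) = 0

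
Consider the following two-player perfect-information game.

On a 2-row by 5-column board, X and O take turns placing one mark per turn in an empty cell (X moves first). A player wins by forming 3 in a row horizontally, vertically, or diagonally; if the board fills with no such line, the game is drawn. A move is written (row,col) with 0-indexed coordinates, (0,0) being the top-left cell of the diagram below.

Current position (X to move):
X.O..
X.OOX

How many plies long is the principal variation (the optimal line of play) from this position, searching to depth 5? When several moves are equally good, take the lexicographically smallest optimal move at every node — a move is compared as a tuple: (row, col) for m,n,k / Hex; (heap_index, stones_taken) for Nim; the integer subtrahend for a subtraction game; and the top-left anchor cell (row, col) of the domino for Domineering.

ply 1, X at X.O../X.OOX | (0,1)=-1→XXO../X.OOX*; (0,3)=-1→X.OX./X.OOX; (0,4)=-1→X.O.X/X.OOX; (1,1)=-1→X.O../XXOOX
ply 2, O at XXO../X.OOX | (0,3)=+1→XXOO./X.OOX*; (0,4)=+1→XXO.O/X.OOX; (1,1)=+1→XXO../XOOOX
ply 3, X at XXOO./X.OOX | (0,4)=-1→XXOOX/X.OOX*; (1,1)=-1→XXOO./XXOOX
ply 4, O at XXOOX/X.OOX | (1,1)=+1→XXOOX/XOOOX*
ply 5: XXOOX/XOOOX is terminal -1 (X); from X.O../X.OOX depth 5

PV length from [X.O../X.OOX]: 4 plies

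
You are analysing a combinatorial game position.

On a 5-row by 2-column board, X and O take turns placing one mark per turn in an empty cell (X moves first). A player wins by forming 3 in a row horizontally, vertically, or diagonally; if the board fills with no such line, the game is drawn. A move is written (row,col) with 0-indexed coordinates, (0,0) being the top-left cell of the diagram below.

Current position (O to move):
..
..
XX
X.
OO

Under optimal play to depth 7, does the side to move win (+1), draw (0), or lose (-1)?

value(../../XX/X./OO, O) = -1

[../../XX/X./OO] O move#1: (0,0):-1/O./../XX/X./OO*, (0,1):-1/.O/../XX/X./OO, (1,0):-1/../O./XX/X./OO, (1,1):-1/../.O/XX/X./OO, (3,1):-1/../../XX/XO/OO
[O./../XX/X./OO] X move#2: (0,1):+1/OX/../XX/X./OO*, (1,0):+1/O./X./XX/X./OO, (1,1):+1/O./.X/XX/X./OO, (3,1):+1/O./../XX/XX/OO
[OX/../XX/X./OO] O move#3: (1,0):-1/OX/O./XX/X./OO*, (1,1):-1/OX/.O/XX/X./OO, (3,1):-1/OX/../XX/XO/OO
[OX/O./XX/X./OO] X move#4: (1,1):+1/OX/OX/XX/X./OO*, (3,1):+0/OX/O./XX/XX/OO
[OX/OX/XX/X./OO] end (terminal -1, O#5); searched ../../XX/X./OO to 7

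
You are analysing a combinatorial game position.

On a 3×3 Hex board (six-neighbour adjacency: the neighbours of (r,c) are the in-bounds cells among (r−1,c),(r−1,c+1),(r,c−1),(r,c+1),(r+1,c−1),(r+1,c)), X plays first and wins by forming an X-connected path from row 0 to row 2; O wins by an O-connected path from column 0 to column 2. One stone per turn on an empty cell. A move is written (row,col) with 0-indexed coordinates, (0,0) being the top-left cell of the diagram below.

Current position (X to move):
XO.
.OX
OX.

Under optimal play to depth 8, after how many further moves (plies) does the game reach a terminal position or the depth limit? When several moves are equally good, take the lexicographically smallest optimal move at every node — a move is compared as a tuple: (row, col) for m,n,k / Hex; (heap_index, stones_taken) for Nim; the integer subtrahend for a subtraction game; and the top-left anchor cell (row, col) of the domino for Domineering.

PV length from [XO./.OX/OX.]: 1 ply

[XO./.OX/OX.] X move#1: (0,2):+1/XOX/.OX/OX.*, (1,0):-1/XO./XOX/OX., (2,2):-1/XO./.OX/OXX
[XOX/.OX/OX.] end (terminal -1, O#2); searched XO./.OX/OX. to 8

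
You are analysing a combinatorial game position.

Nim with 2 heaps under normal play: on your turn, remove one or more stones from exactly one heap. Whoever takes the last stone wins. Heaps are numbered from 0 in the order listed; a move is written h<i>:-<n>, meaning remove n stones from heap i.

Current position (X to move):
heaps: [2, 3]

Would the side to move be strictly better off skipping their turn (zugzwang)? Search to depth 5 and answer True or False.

zugzwang((2,3), X) = False

p1 X@[(2,3)]: h0:-1[(1,3)]-1 h0:-2[(0,3)]-1 h1:-1[(2,2)]+1* h1:-2[(2,1)]-1 h1:-3[(2,0)]-1
p2 O@[(2,2)]: h0:-1[(1,2)]-1* h0:-2[(0,2)]-1 h1:-1[(2,1)]-1 h1:-2[(2,0)]-1
p3 X@[(1,2)]: h0:-1[(0,2)]-1 h1:-1[(1,1)]+1* h1:-2[(1,0)]-1
p4 O@[(1,1)]: h0:-1[(0,1)]-1* h1:-1[(1,0)]-1
p5 X@[(0,1)]: h1:-1[(0,0)]+1*
p6 O@[(0,0)] terminal -1; root [(2,3)] d5
if X skipped the turn, O would face:
~ p1 O@[(2,3)]: h0:-1[(1,3)]-1 h0:-2[(0,3)]-1 h1:-1[(2,2)]+1* h1:-2[(2,1)]-1 h1:-3[(2,0)]-1
~ p2 X@[(2,2)]: h0:-1[(1,2)]-1* h0:-2[(0,2)]-1 h1:-1[(2,1)]-1 h1:-2[(2,0)]-1
~ p3 O@[(1,2)]: h0:-1[(0,2)]-1 h1:-1[(1,1)]+1* h1:-2[(1,0)]-1
~ p4 X@[(1,1)]: h0:-1[(0,1)]-1* h1:-1[(1,0)]-1
~ p5 O@[(0,1)]: h1:-1[(0,0)]+1*
~ p6 X@[(0,0)] terminal -1; root [(2,3)] d5
compare (X): move=+1 vs pass=-1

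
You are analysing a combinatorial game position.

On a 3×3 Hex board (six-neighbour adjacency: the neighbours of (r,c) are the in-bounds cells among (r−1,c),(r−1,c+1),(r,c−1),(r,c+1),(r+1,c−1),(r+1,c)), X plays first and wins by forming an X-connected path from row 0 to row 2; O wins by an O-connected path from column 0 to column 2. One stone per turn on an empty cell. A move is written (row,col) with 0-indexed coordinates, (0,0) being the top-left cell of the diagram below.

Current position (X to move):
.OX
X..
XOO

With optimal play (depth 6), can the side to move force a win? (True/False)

X winning at [.OX/X../XOO]: True

p1 X@[.OX/X../XOO]: (0,0)[XOX/X../XOO]+1* (1,1)[.OX/XX./XOO]+1 (1,2)[.OX/X.X/XOO]+1
p2 O@[XOX/X../XOO] terminal -1; root [.OX/X../XOO] d6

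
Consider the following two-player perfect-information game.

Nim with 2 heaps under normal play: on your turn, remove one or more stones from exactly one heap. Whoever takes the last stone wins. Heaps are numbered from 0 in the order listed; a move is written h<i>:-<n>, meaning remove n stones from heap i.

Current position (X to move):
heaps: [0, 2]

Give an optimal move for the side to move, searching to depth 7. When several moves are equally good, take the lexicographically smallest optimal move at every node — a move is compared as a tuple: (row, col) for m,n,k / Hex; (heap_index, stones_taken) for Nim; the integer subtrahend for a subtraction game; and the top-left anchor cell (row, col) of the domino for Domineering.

ply 1, X at (0,2) | h1:-1=-1→(0,1); h1:-2=+1→(0,0)*
ply 2: (0,0) is terminal -1 (O); from (0,2) depth 7

X's best at [(0,2)]: h1:-2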